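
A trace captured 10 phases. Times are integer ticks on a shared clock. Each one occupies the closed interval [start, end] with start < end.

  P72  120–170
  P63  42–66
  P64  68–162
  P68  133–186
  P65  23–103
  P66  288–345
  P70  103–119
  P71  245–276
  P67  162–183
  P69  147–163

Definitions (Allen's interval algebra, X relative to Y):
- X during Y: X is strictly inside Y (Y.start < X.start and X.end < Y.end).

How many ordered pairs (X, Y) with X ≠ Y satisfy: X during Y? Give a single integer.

Checking all 90 ordered pairs for relation 'during'; matching pairs in alphabetical order:
(P63, P65): P63 during P65 ✓
(P67, P68): P67 during P68 ✓
(P69, P68): P69 during P68 ✓
(P69, P72): P69 during P72 ✓
(P70, P64): P70 during P64 ✓
Count: 5.

5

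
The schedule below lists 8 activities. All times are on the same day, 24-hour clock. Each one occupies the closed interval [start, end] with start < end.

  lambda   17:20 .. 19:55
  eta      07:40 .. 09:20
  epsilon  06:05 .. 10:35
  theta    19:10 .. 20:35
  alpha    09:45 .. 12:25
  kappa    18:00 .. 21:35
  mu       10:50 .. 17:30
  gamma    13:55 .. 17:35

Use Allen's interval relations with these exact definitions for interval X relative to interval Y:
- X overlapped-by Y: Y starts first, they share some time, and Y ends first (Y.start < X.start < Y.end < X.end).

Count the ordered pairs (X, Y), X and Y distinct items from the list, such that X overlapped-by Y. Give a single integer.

7

Checking all 56 ordered pairs for relation 'overlapped-by'; matching pairs in alphabetical order:
(alpha, epsilon): alpha overlapped-by epsilon ✓
(gamma, mu): gamma overlapped-by mu ✓
(kappa, lambda): kappa overlapped-by lambda ✓
(lambda, gamma): lambda overlapped-by gamma ✓
(lambda, mu): lambda overlapped-by mu ✓
(mu, alpha): mu overlapped-by alpha ✓
(theta, lambda): theta overlapped-by lambda ✓
Count: 7.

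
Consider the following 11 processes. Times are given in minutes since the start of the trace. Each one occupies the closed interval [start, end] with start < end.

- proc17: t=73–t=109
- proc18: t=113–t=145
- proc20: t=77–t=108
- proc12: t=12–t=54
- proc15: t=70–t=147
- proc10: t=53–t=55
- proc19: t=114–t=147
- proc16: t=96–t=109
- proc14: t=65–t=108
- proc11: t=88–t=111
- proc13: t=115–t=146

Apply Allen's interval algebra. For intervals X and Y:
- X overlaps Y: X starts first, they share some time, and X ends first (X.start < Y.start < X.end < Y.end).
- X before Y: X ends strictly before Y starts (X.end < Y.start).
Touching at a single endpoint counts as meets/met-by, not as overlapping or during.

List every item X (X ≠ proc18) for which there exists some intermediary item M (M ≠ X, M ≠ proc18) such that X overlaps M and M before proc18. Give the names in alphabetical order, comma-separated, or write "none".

Target proc18 = [t=113, t=145].
Intermediaries M with M before proc18: proc10, proc11, proc12, proc14, proc16, proc17, proc20.
Via proc10 — items with X overlaps proc10: proc12.
Via proc11 — items with X overlaps proc11: proc14, proc17, proc20.
Via proc12 — items with X overlaps proc12: none.
Via proc14 — items with X overlaps proc14: none.
Via proc16 — items with X overlaps proc16: proc14, proc20.
Via proc17 — items with X overlaps proc17: proc14.
Via proc20 — items with X overlaps proc20: none.
Union: proc12, proc14, proc17, proc20.

proc12, proc14, proc17, proc20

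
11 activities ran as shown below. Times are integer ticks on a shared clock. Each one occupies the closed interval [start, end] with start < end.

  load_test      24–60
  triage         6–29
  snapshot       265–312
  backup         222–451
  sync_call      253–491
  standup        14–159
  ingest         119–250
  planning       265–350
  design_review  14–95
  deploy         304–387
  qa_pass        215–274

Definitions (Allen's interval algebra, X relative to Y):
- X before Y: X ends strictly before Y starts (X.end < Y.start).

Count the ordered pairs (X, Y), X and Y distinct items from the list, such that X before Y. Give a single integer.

Checking all 110 ordered pairs for relation 'before'; matching pairs in alphabetical order:
(design_review, backup): design_review before backup ✓
(design_review, deploy): design_review before deploy ✓
(design_review, ingest): design_review before ingest ✓
(design_review, planning): design_review before planning ✓
(design_review, qa_pass): design_review before qa_pass ✓
(design_review, snapshot): design_review before snapshot ✓
(design_review, sync_call): design_review before sync_call ✓
(ingest, deploy): ingest before deploy ✓
(ingest, planning): ingest before planning ✓
(ingest, snapshot): ingest before snapshot ✓
(ingest, sync_call): ingest before sync_call ✓
(load_test, backup): load_test before backup ✓
(load_test, deploy): load_test before deploy ✓
(load_test, ingest): load_test before ingest ✓
(load_test, planning): load_test before planning ✓
(load_test, qa_pass): load_test before qa_pass ✓
(load_test, snapshot): load_test before snapshot ✓
(load_test, sync_call): load_test before sync_call ✓
(qa_pass, deploy): qa_pass before deploy ✓
(standup, backup): standup before backup ✓
(standup, deploy): standup before deploy ✓
(standup, planning): standup before planning ✓
(standup, qa_pass): standup before qa_pass ✓
(standup, snapshot): standup before snapshot ✓
... plus 8 further pairs not listed.
Count: 32.

32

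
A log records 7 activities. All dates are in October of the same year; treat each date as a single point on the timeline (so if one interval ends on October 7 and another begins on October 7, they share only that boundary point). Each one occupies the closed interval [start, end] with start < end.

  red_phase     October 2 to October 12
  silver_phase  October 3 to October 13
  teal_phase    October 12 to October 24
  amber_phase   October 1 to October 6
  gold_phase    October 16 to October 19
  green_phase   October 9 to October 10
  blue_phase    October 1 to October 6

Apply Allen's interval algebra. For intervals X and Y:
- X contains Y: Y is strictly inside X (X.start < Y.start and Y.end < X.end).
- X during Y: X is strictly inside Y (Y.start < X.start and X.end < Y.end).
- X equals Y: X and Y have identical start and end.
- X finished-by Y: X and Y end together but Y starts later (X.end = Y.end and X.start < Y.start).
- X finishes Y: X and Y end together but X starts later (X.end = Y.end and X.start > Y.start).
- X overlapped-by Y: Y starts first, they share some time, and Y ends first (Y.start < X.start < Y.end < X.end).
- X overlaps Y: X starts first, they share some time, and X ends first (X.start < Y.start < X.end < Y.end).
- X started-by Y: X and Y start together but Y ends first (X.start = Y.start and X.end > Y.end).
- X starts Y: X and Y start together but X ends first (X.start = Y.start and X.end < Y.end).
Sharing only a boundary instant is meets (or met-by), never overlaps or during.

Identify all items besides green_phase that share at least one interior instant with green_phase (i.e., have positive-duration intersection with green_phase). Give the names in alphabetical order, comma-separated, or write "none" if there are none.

Target green_phase = [October 9, October 10].
amber_phase [October 1, October 6] → before → no.
blue_phase [October 1, October 6] → before → no.
gold_phase [October 16, October 19] → after → no.
red_phase [October 2, October 12] → contains → yes.
silver_phase [October 3, October 13] → contains → yes.
teal_phase [October 12, October 24] → after → no.
Result: red_phase, silver_phase.

red_phase, silver_phase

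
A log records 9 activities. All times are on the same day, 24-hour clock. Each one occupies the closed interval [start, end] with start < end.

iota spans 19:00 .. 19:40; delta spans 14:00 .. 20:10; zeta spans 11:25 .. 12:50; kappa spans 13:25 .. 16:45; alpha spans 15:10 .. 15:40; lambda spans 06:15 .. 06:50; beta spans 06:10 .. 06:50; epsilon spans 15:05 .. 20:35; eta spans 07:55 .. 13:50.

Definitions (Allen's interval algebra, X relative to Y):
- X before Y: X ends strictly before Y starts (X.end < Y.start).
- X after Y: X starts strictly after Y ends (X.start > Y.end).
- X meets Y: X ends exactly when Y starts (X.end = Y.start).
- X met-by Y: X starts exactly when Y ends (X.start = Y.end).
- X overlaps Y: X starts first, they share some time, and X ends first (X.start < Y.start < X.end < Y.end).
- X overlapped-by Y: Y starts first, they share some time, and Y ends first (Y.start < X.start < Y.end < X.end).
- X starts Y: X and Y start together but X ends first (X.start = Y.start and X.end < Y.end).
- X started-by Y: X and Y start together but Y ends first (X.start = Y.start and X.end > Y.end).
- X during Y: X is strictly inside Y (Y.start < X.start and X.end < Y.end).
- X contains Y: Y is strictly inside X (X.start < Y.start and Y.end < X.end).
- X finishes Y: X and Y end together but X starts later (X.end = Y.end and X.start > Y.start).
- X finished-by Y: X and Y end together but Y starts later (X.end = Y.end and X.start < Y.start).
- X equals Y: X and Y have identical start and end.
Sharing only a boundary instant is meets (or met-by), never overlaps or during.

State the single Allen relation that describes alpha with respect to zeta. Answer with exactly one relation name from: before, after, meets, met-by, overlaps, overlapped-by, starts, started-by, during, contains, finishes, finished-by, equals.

alpha = [15:10, 15:40]; zeta = [11:25, 12:50].
Compare endpoints: alpha.start > zeta.start, alpha.start > zeta.end, alpha.end > zeta.start, alpha.end > zeta.end.
That pattern is 'after'.

after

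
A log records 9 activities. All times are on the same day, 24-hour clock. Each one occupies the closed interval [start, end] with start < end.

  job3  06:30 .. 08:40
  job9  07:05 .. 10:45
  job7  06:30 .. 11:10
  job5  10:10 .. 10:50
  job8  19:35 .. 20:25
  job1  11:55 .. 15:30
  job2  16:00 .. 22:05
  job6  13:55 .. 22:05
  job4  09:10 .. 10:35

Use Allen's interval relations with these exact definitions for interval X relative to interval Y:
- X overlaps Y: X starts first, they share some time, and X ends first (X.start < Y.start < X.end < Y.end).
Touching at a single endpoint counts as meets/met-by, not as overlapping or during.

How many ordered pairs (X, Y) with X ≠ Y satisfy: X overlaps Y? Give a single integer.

Checking all 72 ordered pairs for relation 'overlaps'; matching pairs in alphabetical order:
(job1, job6): job1 overlaps job6 ✓
(job3, job9): job3 overlaps job9 ✓
(job4, job5): job4 overlaps job5 ✓
(job9, job5): job9 overlaps job5 ✓
Count: 4.

4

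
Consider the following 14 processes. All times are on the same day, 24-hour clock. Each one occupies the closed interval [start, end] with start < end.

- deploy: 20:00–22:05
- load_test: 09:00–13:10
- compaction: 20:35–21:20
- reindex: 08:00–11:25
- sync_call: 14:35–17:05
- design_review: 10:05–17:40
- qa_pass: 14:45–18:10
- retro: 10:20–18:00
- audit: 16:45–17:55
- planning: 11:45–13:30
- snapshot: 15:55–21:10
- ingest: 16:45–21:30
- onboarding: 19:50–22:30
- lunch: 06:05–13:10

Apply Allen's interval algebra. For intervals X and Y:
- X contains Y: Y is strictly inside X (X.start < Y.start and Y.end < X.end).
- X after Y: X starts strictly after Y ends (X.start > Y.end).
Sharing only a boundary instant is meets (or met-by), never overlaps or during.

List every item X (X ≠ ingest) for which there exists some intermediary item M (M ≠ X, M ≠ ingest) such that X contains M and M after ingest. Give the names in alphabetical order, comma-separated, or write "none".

Target ingest = [16:45, 21:30].
Intermediaries M with M after ingest: none.
Union: none.

none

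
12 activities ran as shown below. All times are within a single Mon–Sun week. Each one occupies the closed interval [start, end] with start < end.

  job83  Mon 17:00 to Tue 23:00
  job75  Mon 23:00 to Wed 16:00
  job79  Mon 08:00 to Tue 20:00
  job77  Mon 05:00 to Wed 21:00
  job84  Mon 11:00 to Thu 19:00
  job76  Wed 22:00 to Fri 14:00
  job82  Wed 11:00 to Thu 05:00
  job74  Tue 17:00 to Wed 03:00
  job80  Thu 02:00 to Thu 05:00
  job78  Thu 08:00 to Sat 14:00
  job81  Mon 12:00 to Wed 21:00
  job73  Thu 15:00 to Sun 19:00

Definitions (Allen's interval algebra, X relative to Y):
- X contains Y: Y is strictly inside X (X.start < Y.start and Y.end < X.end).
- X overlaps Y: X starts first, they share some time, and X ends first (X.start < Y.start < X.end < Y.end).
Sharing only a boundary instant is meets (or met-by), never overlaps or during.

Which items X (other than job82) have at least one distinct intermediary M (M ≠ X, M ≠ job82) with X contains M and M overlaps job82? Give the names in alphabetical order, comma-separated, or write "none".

Target job82 = [Wed 11:00, Thu 05:00].
Intermediaries M with M overlaps job82: job75, job77, job81.
Via job75 — items with X contains job75: job77, job81, job84.
Via job77 — items with X contains job77: none.
Via job81 — items with X contains job81: job84.
Union: job77, job81, job84.

job77, job81, job84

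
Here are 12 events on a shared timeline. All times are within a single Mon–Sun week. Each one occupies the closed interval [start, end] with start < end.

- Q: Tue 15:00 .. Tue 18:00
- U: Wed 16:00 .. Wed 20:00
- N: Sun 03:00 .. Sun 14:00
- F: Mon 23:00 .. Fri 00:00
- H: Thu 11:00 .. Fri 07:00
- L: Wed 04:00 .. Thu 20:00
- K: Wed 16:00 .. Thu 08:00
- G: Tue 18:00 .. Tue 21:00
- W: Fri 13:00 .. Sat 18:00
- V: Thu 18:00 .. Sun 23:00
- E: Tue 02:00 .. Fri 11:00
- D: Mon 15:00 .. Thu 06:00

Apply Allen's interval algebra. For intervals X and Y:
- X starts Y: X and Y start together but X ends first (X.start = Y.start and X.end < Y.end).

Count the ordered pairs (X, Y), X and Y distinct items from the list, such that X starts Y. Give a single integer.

Checking all 132 ordered pairs for relation 'starts'; matching pairs in alphabetical order:
(U, K): U starts K ✓
Count: 1.

1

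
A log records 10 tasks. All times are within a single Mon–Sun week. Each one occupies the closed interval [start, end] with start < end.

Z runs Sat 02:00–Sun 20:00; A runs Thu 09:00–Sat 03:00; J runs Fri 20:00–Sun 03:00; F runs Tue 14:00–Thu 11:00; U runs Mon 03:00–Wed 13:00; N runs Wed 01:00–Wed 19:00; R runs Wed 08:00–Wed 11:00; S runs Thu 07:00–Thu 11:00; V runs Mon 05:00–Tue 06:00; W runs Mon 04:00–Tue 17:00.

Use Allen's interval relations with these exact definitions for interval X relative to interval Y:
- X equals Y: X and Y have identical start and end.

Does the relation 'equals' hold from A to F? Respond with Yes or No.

No

A = [Thu 09:00, Sat 03:00], F = [Tue 14:00, Thu 11:00].
Actual relation of A to F: overlapped-by.
Asked whether 'equals' holds → No.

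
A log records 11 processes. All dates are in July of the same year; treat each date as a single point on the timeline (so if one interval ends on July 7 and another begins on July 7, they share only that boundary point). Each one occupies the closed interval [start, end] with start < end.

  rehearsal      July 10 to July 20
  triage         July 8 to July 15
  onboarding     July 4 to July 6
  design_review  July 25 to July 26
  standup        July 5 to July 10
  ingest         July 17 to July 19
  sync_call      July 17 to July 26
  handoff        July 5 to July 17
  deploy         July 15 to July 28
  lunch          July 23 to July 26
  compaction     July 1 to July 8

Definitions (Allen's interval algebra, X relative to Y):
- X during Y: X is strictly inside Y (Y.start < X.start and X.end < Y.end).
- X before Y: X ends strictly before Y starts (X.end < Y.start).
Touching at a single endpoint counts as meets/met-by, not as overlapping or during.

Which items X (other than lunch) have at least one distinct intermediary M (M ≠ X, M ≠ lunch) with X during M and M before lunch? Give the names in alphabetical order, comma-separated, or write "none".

ingest, onboarding, triage

Target lunch = [July 23, July 26].
Intermediaries M with M before lunch: compaction, handoff, ingest, onboarding, rehearsal, standup, triage.
Via compaction — items with X during compaction: onboarding.
Via handoff — items with X during handoff: triage.
Via ingest — items with X during ingest: none.
Via onboarding — items with X during onboarding: none.
Via rehearsal — items with X during rehearsal: ingest.
Via standup — items with X during standup: none.
Via triage — items with X during triage: none.
Union: ingest, onboarding, triage.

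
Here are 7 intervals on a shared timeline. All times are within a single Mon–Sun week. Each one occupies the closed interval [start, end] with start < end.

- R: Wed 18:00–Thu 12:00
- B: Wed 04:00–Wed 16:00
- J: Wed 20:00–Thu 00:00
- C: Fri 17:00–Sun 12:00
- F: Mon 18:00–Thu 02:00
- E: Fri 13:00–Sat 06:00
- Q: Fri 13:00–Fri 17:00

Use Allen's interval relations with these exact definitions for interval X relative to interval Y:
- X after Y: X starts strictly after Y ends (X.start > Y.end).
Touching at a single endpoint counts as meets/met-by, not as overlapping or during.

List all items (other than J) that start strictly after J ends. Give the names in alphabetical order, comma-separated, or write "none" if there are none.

C, E, Q

Target J = [Wed 20:00, Thu 00:00].
B [Wed 04:00, Wed 16:00] → before → no.
C [Fri 17:00, Sun 12:00] → after → yes.
E [Fri 13:00, Sat 06:00] → after → yes.
F [Mon 18:00, Thu 02:00] → contains → no.
Q [Fri 13:00, Fri 17:00] → after → yes.
R [Wed 18:00, Thu 12:00] → contains → no.
Result: C, E, Q.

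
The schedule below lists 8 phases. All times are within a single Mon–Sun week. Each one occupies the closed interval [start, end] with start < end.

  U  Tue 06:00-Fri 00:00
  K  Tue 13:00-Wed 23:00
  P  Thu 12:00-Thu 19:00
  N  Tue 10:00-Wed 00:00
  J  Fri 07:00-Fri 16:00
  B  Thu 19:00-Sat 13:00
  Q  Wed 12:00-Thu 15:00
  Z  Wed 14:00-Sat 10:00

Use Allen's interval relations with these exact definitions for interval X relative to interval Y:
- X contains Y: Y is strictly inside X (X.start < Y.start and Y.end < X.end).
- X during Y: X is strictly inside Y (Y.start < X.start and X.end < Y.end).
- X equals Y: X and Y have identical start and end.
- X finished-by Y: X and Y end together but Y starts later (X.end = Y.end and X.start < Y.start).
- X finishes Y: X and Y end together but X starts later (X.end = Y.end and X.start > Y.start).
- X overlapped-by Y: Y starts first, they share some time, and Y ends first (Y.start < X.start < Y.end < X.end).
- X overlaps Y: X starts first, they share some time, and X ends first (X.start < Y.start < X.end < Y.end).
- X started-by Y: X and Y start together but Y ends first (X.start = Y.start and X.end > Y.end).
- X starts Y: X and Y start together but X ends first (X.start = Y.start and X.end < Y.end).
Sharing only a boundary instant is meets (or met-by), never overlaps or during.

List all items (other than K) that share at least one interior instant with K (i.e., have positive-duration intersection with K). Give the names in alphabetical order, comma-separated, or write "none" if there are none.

Target K = [Tue 13:00, Wed 23:00].
B [Thu 19:00, Sat 13:00] → after → no.
J [Fri 07:00, Fri 16:00] → after → no.
N [Tue 10:00, Wed 00:00] → overlaps → yes.
P [Thu 12:00, Thu 19:00] → after → no.
Q [Wed 12:00, Thu 15:00] → overlapped-by → yes.
U [Tue 06:00, Fri 00:00] → contains → yes.
Z [Wed 14:00, Sat 10:00] → overlapped-by → yes.
Result: N, Q, U, Z.

N, Q, U, Z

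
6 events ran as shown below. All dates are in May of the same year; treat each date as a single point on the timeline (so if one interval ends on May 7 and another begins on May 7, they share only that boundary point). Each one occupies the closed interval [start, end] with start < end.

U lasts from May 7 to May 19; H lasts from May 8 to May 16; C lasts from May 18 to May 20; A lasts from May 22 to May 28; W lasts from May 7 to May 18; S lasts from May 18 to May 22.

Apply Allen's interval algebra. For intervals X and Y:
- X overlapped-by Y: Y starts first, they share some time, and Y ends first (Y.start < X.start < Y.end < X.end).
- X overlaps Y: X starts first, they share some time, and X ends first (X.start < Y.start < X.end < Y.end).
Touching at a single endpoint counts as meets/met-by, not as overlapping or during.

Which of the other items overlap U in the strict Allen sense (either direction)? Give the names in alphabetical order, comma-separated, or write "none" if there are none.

C, S

Target U = [May 7, May 19].
A [May 22, May 28] → after → no.
C [May 18, May 20] → overlapped-by → yes.
H [May 8, May 16] → during → no.
S [May 18, May 22] → overlapped-by → yes.
W [May 7, May 18] → starts → no.
Result: C, S.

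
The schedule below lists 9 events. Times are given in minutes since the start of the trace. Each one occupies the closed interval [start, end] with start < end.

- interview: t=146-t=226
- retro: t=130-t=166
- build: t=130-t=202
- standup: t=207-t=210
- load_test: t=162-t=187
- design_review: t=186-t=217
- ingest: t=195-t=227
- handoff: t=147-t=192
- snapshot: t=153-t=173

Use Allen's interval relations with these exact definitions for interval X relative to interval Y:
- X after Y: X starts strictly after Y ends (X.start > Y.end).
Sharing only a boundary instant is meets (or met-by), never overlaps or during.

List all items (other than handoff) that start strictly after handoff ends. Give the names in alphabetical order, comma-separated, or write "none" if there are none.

Target handoff = [t=147, t=192].
build [t=130, t=202] → contains → no.
design_review [t=186, t=217] → overlapped-by → no.
ingest [t=195, t=227] → after → yes.
interview [t=146, t=226] → contains → no.
load_test [t=162, t=187] → during → no.
retro [t=130, t=166] → overlaps → no.
snapshot [t=153, t=173] → during → no.
standup [t=207, t=210] → after → yes.
Result: ingest, standup.

ingest, standup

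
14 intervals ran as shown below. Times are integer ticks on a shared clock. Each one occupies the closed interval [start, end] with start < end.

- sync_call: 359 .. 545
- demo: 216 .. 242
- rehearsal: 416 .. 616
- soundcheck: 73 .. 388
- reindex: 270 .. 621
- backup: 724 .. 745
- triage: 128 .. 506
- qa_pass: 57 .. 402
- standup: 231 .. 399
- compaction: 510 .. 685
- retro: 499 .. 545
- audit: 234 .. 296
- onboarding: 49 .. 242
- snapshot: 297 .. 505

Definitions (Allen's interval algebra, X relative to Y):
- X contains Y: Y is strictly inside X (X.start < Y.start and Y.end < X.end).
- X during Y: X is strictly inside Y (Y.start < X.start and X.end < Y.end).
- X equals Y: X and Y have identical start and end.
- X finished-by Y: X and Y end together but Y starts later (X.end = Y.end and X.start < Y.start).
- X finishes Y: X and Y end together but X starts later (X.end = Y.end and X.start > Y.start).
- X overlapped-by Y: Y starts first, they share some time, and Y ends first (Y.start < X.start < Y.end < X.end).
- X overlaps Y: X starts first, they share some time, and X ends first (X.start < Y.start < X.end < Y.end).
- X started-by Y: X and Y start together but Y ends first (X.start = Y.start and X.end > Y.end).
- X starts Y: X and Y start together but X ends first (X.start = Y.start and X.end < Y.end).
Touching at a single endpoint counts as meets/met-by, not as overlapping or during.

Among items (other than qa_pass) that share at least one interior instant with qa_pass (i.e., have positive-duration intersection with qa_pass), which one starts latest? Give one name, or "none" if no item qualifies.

sync_call

Target qa_pass = [57, 402].
audit [234, 296] → during → candidate.
backup [724, 745] → after → excluded.
compaction [510, 685] → after → excluded.
demo [216, 242] → during → candidate.
onboarding [49, 242] → overlaps → candidate.
rehearsal [416, 616] → after → excluded.
reindex [270, 621] → overlapped-by → candidate.
retro [499, 545] → after → excluded.
snapshot [297, 505] → overlapped-by → candidate.
soundcheck [73, 388] → during → candidate.
standup [231, 399] → during → candidate.
sync_call [359, 545] → overlapped-by → candidate.
triage [128, 506] → overlapped-by → candidate.
Among candidates, latest start is 359 → sync_call.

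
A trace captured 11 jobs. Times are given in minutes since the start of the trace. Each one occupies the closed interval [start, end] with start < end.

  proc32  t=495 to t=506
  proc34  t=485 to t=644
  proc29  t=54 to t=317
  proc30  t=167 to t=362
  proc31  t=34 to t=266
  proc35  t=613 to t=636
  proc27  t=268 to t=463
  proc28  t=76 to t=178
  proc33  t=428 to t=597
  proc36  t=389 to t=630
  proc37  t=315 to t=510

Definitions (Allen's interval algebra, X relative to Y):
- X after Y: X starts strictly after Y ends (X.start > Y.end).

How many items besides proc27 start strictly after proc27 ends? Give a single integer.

3

Target proc27 = [t=268, t=463].
proc28 [t=76, t=178] → before → no.
proc29 [t=54, t=317] → overlaps → no.
proc30 [t=167, t=362] → overlaps → no.
proc31 [t=34, t=266] → before → no.
proc32 [t=495, t=506] → after → counts.
proc33 [t=428, t=597] → overlapped-by → no.
proc34 [t=485, t=644] → after → counts.
proc35 [t=613, t=636] → after → counts.
proc36 [t=389, t=630] → overlapped-by → no.
proc37 [t=315, t=510] → overlapped-by → no.
Total: 3.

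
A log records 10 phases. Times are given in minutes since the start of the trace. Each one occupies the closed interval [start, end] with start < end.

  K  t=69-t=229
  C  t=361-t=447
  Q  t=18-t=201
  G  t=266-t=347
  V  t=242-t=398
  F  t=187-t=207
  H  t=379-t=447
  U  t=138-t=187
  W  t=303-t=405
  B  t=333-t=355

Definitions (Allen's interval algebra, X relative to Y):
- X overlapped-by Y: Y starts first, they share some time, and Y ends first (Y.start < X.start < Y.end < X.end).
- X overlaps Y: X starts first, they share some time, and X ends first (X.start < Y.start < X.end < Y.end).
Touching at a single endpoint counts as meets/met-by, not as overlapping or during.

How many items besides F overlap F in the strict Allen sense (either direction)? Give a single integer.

Target F = [t=187, t=207].
B [t=333, t=355] → after → no.
C [t=361, t=447] → after → no.
G [t=266, t=347] → after → no.
H [t=379, t=447] → after → no.
K [t=69, t=229] → contains → no.
Q [t=18, t=201] → overlaps → counts.
U [t=138, t=187] → meets → no.
V [t=242, t=398] → after → no.
W [t=303, t=405] → after → no.
Total: 1.

1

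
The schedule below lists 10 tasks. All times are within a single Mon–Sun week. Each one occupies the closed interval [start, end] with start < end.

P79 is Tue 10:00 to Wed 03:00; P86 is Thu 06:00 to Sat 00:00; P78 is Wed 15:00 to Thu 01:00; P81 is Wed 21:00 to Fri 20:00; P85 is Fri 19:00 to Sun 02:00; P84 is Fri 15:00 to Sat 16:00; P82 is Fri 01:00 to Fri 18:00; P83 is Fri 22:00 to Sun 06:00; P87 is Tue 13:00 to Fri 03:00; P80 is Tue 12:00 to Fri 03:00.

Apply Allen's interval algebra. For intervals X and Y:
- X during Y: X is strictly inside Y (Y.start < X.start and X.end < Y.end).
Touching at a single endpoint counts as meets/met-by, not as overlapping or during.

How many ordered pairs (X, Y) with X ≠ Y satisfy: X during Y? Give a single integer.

Checking all 90 ordered pairs for relation 'during'; matching pairs in alphabetical order:
(P78, P80): P78 during P80 ✓
(P78, P87): P78 during P87 ✓
(P82, P81): P82 during P81 ✓
(P82, P86): P82 during P86 ✓
Count: 4.

4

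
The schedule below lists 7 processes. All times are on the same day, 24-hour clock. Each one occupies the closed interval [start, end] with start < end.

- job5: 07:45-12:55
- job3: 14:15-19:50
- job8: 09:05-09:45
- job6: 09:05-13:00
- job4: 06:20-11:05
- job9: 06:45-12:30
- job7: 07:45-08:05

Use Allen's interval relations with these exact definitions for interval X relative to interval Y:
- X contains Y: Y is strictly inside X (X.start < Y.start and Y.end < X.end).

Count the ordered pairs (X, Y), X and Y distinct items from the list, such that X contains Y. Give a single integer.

5

Checking all 42 ordered pairs for relation 'contains'; matching pairs in alphabetical order:
(job4, job7): job4 contains job7 ✓
(job4, job8): job4 contains job8 ✓
(job5, job8): job5 contains job8 ✓
(job9, job7): job9 contains job7 ✓
(job9, job8): job9 contains job8 ✓
Count: 5.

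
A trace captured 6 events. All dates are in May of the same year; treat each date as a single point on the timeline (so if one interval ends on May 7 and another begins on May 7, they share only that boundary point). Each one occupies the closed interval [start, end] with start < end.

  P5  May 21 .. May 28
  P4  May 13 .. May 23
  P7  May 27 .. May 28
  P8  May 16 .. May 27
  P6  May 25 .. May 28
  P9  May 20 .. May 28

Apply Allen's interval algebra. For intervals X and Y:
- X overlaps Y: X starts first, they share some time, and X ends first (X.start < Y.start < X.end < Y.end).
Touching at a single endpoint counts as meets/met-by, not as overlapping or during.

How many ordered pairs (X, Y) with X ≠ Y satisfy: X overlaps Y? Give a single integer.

Checking all 30 ordered pairs for relation 'overlaps'; matching pairs in alphabetical order:
(P4, P5): P4 overlaps P5 ✓
(P4, P8): P4 overlaps P8 ✓
(P4, P9): P4 overlaps P9 ✓
(P8, P5): P8 overlaps P5 ✓
(P8, P6): P8 overlaps P6 ✓
(P8, P9): P8 overlaps P9 ✓
Count: 6.

6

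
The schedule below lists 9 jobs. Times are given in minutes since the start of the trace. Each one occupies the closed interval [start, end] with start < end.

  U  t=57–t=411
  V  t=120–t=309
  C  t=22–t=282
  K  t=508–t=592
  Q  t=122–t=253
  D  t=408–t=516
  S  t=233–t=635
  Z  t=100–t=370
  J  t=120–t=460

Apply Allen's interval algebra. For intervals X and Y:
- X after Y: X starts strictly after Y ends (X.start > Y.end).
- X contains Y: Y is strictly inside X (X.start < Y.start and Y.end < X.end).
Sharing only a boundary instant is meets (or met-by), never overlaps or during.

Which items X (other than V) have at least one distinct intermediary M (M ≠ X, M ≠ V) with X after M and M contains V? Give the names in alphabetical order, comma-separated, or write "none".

Target V = [t=120, t=309].
Intermediaries M with M contains V: U, Z.
Via U — items with X after U: K.
Via Z — items with X after Z: D, K.
Union: D, K.

D, K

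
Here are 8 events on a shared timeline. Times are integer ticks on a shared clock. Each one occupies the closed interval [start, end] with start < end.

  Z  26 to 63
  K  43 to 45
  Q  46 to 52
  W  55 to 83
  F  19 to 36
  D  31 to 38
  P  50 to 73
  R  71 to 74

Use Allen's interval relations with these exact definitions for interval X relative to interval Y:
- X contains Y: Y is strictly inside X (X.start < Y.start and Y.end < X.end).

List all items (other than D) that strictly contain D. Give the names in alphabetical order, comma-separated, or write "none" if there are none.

Z

Target D = [31, 38].
F [19, 36] → overlaps → no.
K [43, 45] → after → no.
P [50, 73] → after → no.
Q [46, 52] → after → no.
R [71, 74] → after → no.
W [55, 83] → after → no.
Z [26, 63] → contains → yes.
Result: Z.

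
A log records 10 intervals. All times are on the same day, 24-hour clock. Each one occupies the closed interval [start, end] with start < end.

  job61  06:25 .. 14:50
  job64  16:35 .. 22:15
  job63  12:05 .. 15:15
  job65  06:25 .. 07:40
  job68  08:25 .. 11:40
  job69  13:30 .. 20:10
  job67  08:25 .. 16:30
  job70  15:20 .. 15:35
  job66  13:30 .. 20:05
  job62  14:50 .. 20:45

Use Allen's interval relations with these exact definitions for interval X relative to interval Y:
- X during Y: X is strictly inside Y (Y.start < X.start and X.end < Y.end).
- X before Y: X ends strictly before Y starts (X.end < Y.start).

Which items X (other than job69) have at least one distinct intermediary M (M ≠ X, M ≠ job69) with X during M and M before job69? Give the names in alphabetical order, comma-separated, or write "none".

none

Target job69 = [13:30, 20:10].
Intermediaries M with M before job69: job65, job68.
Via job65 — items with X during job65: none.
Via job68 — items with X during job68: none.
Union: none.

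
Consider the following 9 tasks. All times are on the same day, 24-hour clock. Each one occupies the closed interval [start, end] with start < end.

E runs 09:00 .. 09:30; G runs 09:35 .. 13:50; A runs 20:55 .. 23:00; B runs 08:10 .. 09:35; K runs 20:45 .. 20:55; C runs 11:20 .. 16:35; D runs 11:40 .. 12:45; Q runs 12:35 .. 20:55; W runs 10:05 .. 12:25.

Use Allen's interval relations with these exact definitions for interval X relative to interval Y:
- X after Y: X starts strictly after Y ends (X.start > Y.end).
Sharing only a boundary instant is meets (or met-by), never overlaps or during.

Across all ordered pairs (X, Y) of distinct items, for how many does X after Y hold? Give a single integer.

Checking all 72 ordered pairs for relation 'after'; matching pairs in alphabetical order:
(A, B): A after B ✓
(A, C): A after C ✓
(A, D): A after D ✓
(A, E): A after E ✓
(A, G): A after G ✓
(A, W): A after W ✓
(C, B): C after B ✓
(C, E): C after E ✓
(D, B): D after B ✓
(D, E): D after E ✓
(G, E): G after E ✓
(K, B): K after B ✓
(K, C): K after C ✓
(K, D): K after D ✓
(K, E): K after E ✓
(K, G): K after G ✓
(K, W): K after W ✓
(Q, B): Q after B ✓
(Q, E): Q after E ✓
(Q, W): Q after W ✓
(W, B): W after B ✓
(W, E): W after E ✓
Count: 22.

22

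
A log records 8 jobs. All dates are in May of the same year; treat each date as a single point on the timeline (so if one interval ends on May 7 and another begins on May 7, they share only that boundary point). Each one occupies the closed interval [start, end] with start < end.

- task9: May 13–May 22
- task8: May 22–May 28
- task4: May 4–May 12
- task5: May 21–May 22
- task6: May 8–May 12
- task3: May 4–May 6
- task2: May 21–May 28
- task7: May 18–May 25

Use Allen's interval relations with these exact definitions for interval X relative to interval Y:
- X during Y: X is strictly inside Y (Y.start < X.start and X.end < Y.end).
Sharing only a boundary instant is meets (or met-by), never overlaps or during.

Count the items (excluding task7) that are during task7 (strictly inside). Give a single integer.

Target task7 = [May 18, May 25].
task2 [May 21, May 28] → overlapped-by → no.
task3 [May 4, May 6] → before → no.
task4 [May 4, May 12] → before → no.
task5 [May 21, May 22] → during → counts.
task6 [May 8, May 12] → before → no.
task8 [May 22, May 28] → overlapped-by → no.
task9 [May 13, May 22] → overlaps → no.
Total: 1.

1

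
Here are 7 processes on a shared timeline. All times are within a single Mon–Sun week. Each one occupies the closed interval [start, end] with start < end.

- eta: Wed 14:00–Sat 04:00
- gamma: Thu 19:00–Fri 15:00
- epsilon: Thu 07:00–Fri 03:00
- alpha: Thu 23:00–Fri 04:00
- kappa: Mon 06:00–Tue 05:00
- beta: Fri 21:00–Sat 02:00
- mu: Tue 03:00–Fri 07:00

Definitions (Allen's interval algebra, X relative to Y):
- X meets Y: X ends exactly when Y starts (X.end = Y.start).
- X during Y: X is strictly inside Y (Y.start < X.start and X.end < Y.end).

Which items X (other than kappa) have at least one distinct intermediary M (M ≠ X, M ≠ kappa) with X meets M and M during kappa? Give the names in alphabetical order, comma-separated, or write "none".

none

Target kappa = [Mon 06:00, Tue 05:00].
Intermediaries M with M during kappa: none.
Union: none.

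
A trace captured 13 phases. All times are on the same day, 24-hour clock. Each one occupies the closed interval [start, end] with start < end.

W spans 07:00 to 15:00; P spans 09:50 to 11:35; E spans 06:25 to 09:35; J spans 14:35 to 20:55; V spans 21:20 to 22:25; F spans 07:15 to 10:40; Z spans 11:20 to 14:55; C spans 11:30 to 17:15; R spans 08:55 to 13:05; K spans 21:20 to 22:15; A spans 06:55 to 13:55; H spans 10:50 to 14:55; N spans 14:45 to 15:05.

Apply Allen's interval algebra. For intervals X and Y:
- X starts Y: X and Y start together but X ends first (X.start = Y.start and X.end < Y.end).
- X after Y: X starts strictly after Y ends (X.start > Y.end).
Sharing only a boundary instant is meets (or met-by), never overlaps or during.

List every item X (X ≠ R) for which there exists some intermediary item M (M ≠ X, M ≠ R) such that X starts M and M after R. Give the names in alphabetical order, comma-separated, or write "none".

K

Target R = [08:55, 13:05].
Intermediaries M with M after R: J, K, N, V.
Via J — items with X starts J: none.
Via K — items with X starts K: none.
Via N — items with X starts N: none.
Via V — items with X starts V: K.
Union: K.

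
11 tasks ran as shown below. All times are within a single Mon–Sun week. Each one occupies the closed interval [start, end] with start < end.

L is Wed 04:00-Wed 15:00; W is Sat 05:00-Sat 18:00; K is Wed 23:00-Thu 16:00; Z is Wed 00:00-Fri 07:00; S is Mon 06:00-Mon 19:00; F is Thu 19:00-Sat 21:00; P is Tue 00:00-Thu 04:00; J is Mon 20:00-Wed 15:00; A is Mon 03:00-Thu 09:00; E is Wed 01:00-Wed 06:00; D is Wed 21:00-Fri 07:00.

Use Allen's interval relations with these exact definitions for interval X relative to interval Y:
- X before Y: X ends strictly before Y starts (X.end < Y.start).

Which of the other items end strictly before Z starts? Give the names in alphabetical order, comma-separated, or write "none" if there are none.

S

Target Z = [Wed 00:00, Fri 07:00].
A [Mon 03:00, Thu 09:00] → overlaps → no.
D [Wed 21:00, Fri 07:00] → finishes → no.
E [Wed 01:00, Wed 06:00] → during → no.
F [Thu 19:00, Sat 21:00] → overlapped-by → no.
J [Mon 20:00, Wed 15:00] → overlaps → no.
K [Wed 23:00, Thu 16:00] → during → no.
L [Wed 04:00, Wed 15:00] → during → no.
P [Tue 00:00, Thu 04:00] → overlaps → no.
S [Mon 06:00, Mon 19:00] → before → yes.
W [Sat 05:00, Sat 18:00] → after → no.
Result: S.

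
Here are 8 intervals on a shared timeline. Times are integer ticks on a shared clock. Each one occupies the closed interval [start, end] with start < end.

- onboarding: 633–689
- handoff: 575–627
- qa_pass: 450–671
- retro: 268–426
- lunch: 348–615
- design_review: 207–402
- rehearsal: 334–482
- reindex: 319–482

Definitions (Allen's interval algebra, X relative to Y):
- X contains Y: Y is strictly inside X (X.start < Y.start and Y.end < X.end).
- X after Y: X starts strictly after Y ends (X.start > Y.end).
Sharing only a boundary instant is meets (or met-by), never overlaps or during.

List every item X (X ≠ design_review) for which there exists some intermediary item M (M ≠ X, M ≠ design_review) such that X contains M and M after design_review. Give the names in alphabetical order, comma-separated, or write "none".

Target design_review = [207, 402].
Intermediaries M with M after design_review: handoff, onboarding, qa_pass.
Via handoff — items with X contains handoff: qa_pass.
Via onboarding — items with X contains onboarding: none.
Via qa_pass — items with X contains qa_pass: none.
Union: qa_pass.

qa_pass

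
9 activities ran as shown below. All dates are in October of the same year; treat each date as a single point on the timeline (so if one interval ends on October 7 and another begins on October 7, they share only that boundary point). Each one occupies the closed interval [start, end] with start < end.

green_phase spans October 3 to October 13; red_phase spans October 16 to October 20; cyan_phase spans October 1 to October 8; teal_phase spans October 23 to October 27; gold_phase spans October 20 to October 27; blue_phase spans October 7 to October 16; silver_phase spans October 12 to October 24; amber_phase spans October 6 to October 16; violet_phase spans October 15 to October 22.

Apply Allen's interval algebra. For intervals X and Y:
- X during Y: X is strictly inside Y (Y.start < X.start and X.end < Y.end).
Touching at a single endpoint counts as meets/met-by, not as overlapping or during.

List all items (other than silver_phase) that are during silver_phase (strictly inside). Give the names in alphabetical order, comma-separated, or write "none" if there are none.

Target silver_phase = [October 12, October 24].
amber_phase [October 6, October 16] → overlaps → no.
blue_phase [October 7, October 16] → overlaps → no.
cyan_phase [October 1, October 8] → before → no.
gold_phase [October 20, October 27] → overlapped-by → no.
green_phase [October 3, October 13] → overlaps → no.
red_phase [October 16, October 20] → during → yes.
teal_phase [October 23, October 27] → overlapped-by → no.
violet_phase [October 15, October 22] → during → yes.
Result: red_phase, violet_phase.

red_phase, violet_phase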